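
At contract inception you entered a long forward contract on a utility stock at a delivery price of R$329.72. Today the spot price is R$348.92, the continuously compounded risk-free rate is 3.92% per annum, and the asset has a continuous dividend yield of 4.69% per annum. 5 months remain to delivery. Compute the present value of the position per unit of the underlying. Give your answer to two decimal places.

R$17.79

Current fair forward for the remaining 5 months: F = S·e^((r − q)·T), (r − q) = 0.0392 − 0.0469 = -0.0077
F = 348.92 · e^(-0.0077 × 5/12) = 348.92 × 0.996797 = 347.8024
Value of long forward = (F − K)·e^(−rT) = (347.8024 − 329.72) · e^(−0.0392·5/12)
= 18.0824 × 0.983799 = 17.79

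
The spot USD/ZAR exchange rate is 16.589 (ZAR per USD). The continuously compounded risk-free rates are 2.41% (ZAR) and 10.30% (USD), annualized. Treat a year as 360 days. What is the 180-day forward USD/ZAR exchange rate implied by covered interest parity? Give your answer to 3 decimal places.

15.947

F = S·e^((r_ZAR − r_USD)T) = 16.589 · e^((0.0241 − 0.1030) × 180/360)
= 16.589 · e^-0.039450 = 16.589 × 0.961318
F = 15.947 ZAR per USD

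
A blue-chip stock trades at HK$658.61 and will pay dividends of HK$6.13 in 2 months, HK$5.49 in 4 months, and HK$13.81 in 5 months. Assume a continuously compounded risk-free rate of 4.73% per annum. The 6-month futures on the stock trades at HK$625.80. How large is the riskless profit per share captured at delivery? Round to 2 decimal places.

PV(dividends) I = 6.13·e^(−0.0473·2/12) + 5.49·e^(−0.0473·4/12) + 13.81·e^(−0.0473·5/12) = 25.0265
Fair futures F* = (S − I)·e^(rT) = (658.61 − 25.0265)·e^0.023650 = 633.5835 × 1.023932 = 648.7464
Market HK$625.80 < fair 648.7464: forward underpriced → reverse cash-and-carry (short the stock, invest proceeds at r, pay the dividends, go long the forward).
Profit at T = |F_mkt − F*| = |625.80 − 648.7464| = HK$22.95 per share

HK$22.95 per share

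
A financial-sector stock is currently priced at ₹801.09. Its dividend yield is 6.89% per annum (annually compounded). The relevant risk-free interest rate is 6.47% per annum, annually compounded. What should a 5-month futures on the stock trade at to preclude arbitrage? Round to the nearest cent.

₹799.78

F = S · (1+r)^T / (1+q)^T
= 801.09 × 1.026466 / 1.028152 = 801.09 × 0.998360
F = ₹799.78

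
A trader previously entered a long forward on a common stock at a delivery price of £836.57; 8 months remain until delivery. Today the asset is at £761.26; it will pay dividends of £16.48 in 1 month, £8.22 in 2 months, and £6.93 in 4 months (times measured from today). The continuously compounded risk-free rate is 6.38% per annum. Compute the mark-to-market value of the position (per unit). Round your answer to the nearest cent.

-£71.78

PV(remaining dividends) I = 16.48·e^(−0.0638·1/12) + 8.22·e^(−0.0638·2/12) + 6.93·e^(−0.0638·4/12) = 31.3098
Current forward F = (S − I)·e^(rT) = (761.26 − 31.3098)·e^(0.0638·8/12) = 729.9502 × 1.043451 = 761.6673
Value (long) = (F − K)·e^(−rT) = (761.6673 − 836.57) × 0.958359 = -71.7837
Value = -£71.78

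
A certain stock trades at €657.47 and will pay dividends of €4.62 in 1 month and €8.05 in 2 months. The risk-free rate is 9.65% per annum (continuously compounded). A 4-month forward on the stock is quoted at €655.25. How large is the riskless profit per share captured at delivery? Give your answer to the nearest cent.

PV(dividends) I = 4.62·e^(−0.0965·1/12) + 8.05·e^(−0.0965·2/12) = 12.5046
Fair forward F* = (S − I)·e^(rT) = (657.47 − 12.5046)·e^0.032167 = 644.9654 × 1.032690 = 666.0493
Market €655.25 < fair 666.0493: forward underpriced → reverse cash-and-carry (short the stock, invest proceeds at r, pay the dividends, go long the forward).
Profit at T = |F_mkt − F*| = |655.25 − 666.0493| = €10.80 per share

€10.80 per share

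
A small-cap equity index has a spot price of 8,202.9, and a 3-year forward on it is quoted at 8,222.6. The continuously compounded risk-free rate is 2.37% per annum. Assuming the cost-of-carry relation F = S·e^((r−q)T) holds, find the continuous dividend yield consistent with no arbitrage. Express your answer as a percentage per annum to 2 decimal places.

From F = S·e^((r−q)T): (r − q) = ln(F/S)/T
ln(8222.6/8202.9) = ln(1.002402) = 0.002399
(r − q) = 0.002399 / (3) = 0.000800
q = r − ln(F/S)/T = 0.0237 − 0.000800 = 0.022900
q = 2.29%

2.29%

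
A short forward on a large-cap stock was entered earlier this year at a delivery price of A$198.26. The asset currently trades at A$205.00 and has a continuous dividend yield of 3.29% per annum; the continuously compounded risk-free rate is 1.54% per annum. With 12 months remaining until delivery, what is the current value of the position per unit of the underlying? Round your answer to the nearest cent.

Current fair forward for the remaining 12 months: F = S·e^((r − q)·T), (r − q) = 0.0154 − 0.0329 = -0.0175
F = 205.00 · e^(-0.0175 × 12/12) = 205.00 × 0.982652 = 201.4437
Value of long forward = (F − K)·e^(−rT) = (201.4437 − 198.26) · e^(−0.0154·12/12)
= 3.1837 × 0.984718 = 3.14
Short position value = −(long value) = -A$3.14

-A$3.14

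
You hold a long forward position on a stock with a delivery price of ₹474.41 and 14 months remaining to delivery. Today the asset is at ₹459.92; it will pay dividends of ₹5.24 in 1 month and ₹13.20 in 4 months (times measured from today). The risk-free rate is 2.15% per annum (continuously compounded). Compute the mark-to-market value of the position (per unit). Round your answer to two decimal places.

PV(remaining dividends) I = 5.24·e^(−0.0215·1/12) + 13.20·e^(−0.0215·4/12) = 18.3364
Current forward F = (S − I)·e^(rT) = (459.92 − 18.3364)·e^(0.0215·14/12) = 441.5836 × 1.025401 = 452.8003
Value (long) = (F − K)·e^(−rT) = (452.8003 − 474.41) × 0.975229 = -21.0744
Value = -₹21.07

-₹21.07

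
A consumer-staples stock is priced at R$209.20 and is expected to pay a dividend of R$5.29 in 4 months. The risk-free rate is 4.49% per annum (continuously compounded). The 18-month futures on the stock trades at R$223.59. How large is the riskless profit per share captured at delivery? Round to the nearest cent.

PV(dividends) I = 5.29·e^(−0.0449·4/12) = 5.2114
Fair futures F* = (S − I)·e^(rT) = (209.20 − 5.2114)·e^0.067350 = 203.9886 × 1.069670 = 218.2005
Market R$223.59 > fair 218.2005: forward overpriced → cash-and-carry (borrow at r, buy the stock and collect the dividends, short the forward).
Profit at T = |F_mkt − F*| = |223.59 − 218.2005| = R$5.39 per share

R$5.39 per share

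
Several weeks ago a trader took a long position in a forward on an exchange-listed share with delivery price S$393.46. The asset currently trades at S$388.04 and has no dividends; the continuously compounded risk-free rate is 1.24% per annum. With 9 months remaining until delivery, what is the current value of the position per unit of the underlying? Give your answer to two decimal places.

-S$1.78

Current fair forward for the remaining 9 months: F = S·e^(r·T), r = 0.0124
F = 388.04 · e^(0.0124 × 9/12) = 388.04 × 1.009343 = 391.6655
Value of long forward = (F − K)·e^(−rT) = (391.6655 − 393.46) · e^(−0.0124·9/12)
= -1.7945 × 0.990743 = -1.78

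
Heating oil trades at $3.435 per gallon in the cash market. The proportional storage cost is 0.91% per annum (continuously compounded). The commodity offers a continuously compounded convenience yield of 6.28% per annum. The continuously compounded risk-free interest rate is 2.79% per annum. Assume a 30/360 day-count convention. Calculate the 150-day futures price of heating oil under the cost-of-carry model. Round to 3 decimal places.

$3.398 per gallon

Net carry = r + u − y = 0.0279 + 0.0091 − 0.0628 = -0.0258
F = S·e^((r+u−y)T) = 3.435 · e^(-0.0258 × 150/360) = 3.435 · e^-0.010750
= 3.435 × 0.989308 = $3.398 per gallon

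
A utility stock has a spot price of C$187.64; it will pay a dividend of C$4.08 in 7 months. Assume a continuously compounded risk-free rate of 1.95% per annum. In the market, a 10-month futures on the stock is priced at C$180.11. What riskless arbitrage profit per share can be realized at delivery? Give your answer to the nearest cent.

PV(dividends) I = 4.08·e^(−0.0195·7/12) = 4.0339
Fair futures F* = (S − I)·e^(rT) = (187.64 − 4.0339)·e^0.016250 = 183.6061 × 1.016383 = 186.6141
Market C$180.11 < fair 186.6141: forward underpriced → reverse cash-and-carry (short the stock, invest proceeds at r, pay the dividends, go long the forward).
Profit at T = |F_mkt − F*| = |180.11 − 186.6141| = C$6.50 per share

C$6.50 per share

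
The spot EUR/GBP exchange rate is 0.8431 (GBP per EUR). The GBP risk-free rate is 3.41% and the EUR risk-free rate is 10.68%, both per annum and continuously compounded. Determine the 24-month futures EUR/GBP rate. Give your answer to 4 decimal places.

F = S·e^((r_GBP − r_EUR)T) = 0.8431 · e^((0.0341 − 0.1068) × 24/12)
= 0.8431 · e^-0.145400 = 0.8431 × 0.864676
F = 0.7290 GBP per EUR

0.7290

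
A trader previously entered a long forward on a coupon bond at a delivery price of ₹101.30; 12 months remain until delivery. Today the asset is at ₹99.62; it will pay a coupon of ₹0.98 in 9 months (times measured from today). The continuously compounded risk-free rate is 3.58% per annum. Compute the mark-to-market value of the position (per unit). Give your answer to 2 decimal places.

PV(remaining coupons) I = 0.98·e^(−0.0358·9/12) = 0.9540
Current forward F = (S − I)·e^(rT) = (99.62 − 0.9540)·e^(0.0358·12/12) = 98.6660 × 1.036449 = 102.2623
Value (long) = (F − K)·e^(−rT) = (102.2623 − 101.30) × 0.964833 = 0.9285
Value = ₹0.93

₹0.93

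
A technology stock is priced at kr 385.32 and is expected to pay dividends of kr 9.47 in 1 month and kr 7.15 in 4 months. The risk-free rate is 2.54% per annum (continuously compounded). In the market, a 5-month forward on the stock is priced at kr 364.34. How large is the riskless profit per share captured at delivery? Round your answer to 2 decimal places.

kr 8.36 per share

PV(dividends) I = 9.47·e^(−0.0254·1/12) + 7.15·e^(−0.0254·4/12) = 16.5397
Fair forward F* = (S − I)·e^(rT) = (385.32 − 16.5397)·e^0.010583 = 368.7803 × 1.010639 = 372.7038
Market kr 364.34 < fair 372.7038: forward underpriced → reverse cash-and-carry (short the stock, invest proceeds at r, pay the dividends, go long the forward).
Profit at T = |F_mkt − F*| = |364.34 − 372.7038| = kr 8.36 per share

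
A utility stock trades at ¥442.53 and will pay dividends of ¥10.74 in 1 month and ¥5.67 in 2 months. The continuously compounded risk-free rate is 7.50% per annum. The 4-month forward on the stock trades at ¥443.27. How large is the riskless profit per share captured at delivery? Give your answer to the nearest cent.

PV(dividends) I = 10.74·e^(−0.0750·1/12) + 5.67·e^(−0.0750·2/12) = 16.2727
Fair forward F* = (S − I)·e^(rT) = (442.53 − 16.2727)·e^0.025000 = 426.2573 × 1.025315 = 437.0480
Market ¥443.27 > fair 437.0480: forward overpriced → cash-and-carry (borrow at r, buy the stock and collect the dividends, short the forward).
Profit at T = |F_mkt − F*| = |443.27 − 437.0480| = ¥6.22 per share

¥6.22 per share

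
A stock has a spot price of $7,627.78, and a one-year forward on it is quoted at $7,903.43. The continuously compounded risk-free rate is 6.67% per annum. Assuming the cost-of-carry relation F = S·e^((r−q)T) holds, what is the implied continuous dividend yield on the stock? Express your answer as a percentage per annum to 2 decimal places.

3.12%

From F = S·e^((r−q)T): (r − q) = ln(F/S)/T
ln(7903.43/7627.78) = ln(1.036138) = 0.035500
(r − q) = 0.035500 / (12/12) = 0.035500
q = r − ln(F/S)/T = 0.0667 − 0.035500 = 0.031200
q = 3.12%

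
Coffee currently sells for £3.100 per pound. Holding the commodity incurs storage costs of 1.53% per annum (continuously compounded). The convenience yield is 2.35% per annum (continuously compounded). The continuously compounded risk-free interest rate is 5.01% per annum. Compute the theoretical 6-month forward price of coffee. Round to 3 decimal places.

£3.166 per pound

Net carry = r + u − y = 0.0501 + 0.0153 − 0.0235 = 0.0419
F = S·e^((r+u−y)T) = 3.100 · e^(0.0419 × 6/12) = 3.100 · e^0.020950
= 3.100 × 1.021171 = £3.166 per pound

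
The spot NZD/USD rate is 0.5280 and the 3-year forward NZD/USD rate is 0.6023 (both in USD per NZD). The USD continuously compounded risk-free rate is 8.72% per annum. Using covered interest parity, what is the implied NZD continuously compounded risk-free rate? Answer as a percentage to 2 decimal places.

4.33%

F = S·e^((r_USD − r_NZD)T) ⇒ r_NZD = r_USD − ln(F/S)/T
ln(0.6023/0.5280) = 0.131659; /(3) = 0.043886
r_NZD = 0.0872 − 0.043886 = 0.043314
r_NZD = 4.33%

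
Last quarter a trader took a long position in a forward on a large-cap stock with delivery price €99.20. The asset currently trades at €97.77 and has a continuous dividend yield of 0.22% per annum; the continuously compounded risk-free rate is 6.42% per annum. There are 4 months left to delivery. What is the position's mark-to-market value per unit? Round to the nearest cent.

€0.60

Current fair forward for the remaining 4 months: F = S·e^((r − q)·T), (r − q) = 0.0642 − 0.0022 = 0.0620
F = 97.77 · e^(0.0620 × 4/12) = 97.77 × 1.020882 = 99.8116
Value of long forward = (F − K)·e^(−rT) = (99.8116 − 99.20) · e^(−0.0642·4/12)
= 0.6116 × 0.978827 = 0.60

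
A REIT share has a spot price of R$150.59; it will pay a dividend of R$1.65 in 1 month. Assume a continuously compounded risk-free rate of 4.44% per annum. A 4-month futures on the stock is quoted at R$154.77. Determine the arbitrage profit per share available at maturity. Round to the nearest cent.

R$3.60 per share

PV(dividends) I = 1.65·e^(−0.0444·1/12) = 1.6439
Fair futures F* = (S − I)·e^(rT) = (150.59 − 1.6439)·e^0.014800 = 148.9461 × 1.014910 = 151.1669
Market R$154.77 > fair 151.1669: forward overpriced → cash-and-carry (borrow at r, buy the stock and collect the dividends, short the forward).
Profit at T = |F_mkt − F*| = |154.77 − 151.1669| = R$3.60 per share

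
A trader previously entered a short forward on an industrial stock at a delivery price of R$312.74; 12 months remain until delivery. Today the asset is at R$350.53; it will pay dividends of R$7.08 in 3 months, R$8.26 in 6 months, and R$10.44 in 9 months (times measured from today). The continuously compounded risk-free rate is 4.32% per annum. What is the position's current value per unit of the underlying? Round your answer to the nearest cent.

PV(remaining dividends) I = 7.08·e^(−0.0432·3/12) + 8.26·e^(−0.0432·6/12) + 10.44·e^(−0.0432·9/12) = 25.1946
Current forward F = (S − I)·e^(rT) = (350.53 − 25.1946)·e^(0.0432·12/12) = 325.3354 × 1.044147 = 339.6980
Value (long) = (F − K)·e^(−rT) = (339.6980 − 312.74) × 0.957720 = 25.8182
Short position value = −(long value) = -R$25.82

-R$25.82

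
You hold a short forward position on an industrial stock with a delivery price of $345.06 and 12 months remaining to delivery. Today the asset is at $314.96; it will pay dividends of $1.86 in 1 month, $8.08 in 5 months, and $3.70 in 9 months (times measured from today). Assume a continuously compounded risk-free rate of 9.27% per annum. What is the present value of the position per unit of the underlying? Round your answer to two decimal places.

PV(remaining dividends) I = 1.86·e^(−0.0927·1/12) + 8.08·e^(−0.0927·5/12) + 3.70·e^(−0.0927·9/12) = 13.0710
Current forward F = (S − I)·e^(rT) = (314.96 − 13.0710)·e^(0.0927·12/12) = 301.8890 × 1.097133 = 331.2124
Value (long) = (F − K)·e^(−rT) = (331.2124 − 345.06) × 0.911467 = -12.6216
Short position value = −(long value) = $12.62

$12.62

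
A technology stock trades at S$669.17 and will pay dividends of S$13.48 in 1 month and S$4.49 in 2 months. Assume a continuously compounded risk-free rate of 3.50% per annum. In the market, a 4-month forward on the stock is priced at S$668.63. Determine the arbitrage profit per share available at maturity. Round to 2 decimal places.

PV(dividends) I = 13.48·e^(−0.0350·1/12) + 4.49·e^(−0.0350·2/12) = 17.9046
Fair forward F* = (S − I)·e^(rT) = (669.17 − 17.9046)·e^0.011667 = 651.2654 × 1.011735 = 658.9080
Market S$668.63 > fair 658.9080: forward overpriced → cash-and-carry (borrow at r, buy the stock and collect the dividends, short the forward).
Profit at T = |F_mkt − F*| = |668.63 − 658.9080| = S$9.72 per share

S$9.72 per share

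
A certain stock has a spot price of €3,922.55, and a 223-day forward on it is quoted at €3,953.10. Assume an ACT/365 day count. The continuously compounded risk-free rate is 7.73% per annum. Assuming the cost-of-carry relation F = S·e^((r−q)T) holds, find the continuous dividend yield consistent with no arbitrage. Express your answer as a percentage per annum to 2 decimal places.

6.46%

From F = S·e^((r−q)T): (r − q) = ln(F/S)/T
ln(3953.10/3922.55) = ln(1.007788) = 0.007758
(r − q) = 0.007758 / (223/365) = 0.012698
q = r − ln(F/S)/T = 0.0773 − 0.012698 = 0.064602
q = 6.46%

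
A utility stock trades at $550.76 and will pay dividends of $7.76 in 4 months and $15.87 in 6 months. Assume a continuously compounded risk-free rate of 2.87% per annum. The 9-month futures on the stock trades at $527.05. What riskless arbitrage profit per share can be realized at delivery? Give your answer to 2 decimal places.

PV(dividends) I = 7.76·e^(−0.0287·4/12) + 15.87·e^(−0.0287·6/12) = 23.3300
Fair futures F* = (S − I)·e^(rT) = (550.76 − 23.3300)·e^0.021525 = 527.4300 × 1.021758 = 538.9058
Market $527.05 < fair 538.9058: forward underpriced → reverse cash-and-carry (short the stock, invest proceeds at r, pay the dividends, go long the forward).
Profit at T = |F_mkt − F*| = |527.05 − 538.9058| = $11.86 per share

$11.86 per share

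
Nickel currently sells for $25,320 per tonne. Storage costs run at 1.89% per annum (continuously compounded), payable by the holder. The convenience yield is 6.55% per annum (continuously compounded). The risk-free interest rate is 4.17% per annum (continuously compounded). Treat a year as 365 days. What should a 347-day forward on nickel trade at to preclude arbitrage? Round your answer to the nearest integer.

Net carry = r + u − y = 0.0417 + 0.0189 − 0.0655 = -0.0049
F = S·e^((r+u−y)T) = 25320 · e^(-0.0049 × 347/365) = 25320 · e^-0.004658
= 25320 × 0.995353 = $25,202 per tonne

$25,202 per tonne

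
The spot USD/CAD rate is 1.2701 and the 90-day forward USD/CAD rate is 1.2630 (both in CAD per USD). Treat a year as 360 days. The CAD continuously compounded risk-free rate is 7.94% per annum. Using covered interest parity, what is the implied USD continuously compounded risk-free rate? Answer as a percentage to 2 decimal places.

10.18%

F = S·e^((r_CAD − r_USD)T) ⇒ r_USD = r_CAD − ln(F/S)/T
ln(1.2630/1.2701) = -0.005606; /(90/360) = -0.022424
r_USD = 0.0794 + 0.022424 = 0.101824
r_USD = 10.18%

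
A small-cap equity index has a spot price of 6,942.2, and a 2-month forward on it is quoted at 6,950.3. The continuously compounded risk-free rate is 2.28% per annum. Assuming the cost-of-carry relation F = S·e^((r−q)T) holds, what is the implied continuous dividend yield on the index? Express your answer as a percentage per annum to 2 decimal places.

From F = S·e^((r−q)T): (r − q) = ln(F/S)/T
ln(6950.3/6942.2) = ln(1.001167) = 0.001166
(r − q) = 0.001166 / (2/12) = 0.006996
q = r − ln(F/S)/T = 0.0228 − 0.006996 = 0.015804
q = 1.58%

1.58%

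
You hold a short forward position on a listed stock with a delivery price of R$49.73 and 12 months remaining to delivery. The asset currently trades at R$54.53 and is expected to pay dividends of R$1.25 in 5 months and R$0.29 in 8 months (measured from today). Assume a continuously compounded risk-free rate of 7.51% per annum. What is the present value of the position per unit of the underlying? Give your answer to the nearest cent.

-R$6.91

PV(remaining dividends) I = 1.25·e^(−0.0751·5/12) + 0.29·e^(−0.0751·8/12) = 1.4873
Current forward F = (S − I)·e^(rT) = (54.53 − 1.4873)·e^(0.0751·12/12) = 53.0427 × 1.077992 = 57.1796
Value (long) = (F − K)·e^(−rT) = (57.1796 − 49.73) × 0.927651 = 6.9106
Short position value = −(long value) = -R$6.91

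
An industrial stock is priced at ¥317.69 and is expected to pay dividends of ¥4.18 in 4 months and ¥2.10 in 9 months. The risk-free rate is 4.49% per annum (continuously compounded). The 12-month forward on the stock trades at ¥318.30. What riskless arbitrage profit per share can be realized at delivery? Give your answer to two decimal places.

PV(dividends) I = 4.18·e^(−0.0449·4/12) + 2.10·e^(−0.0449·9/12) = 6.1484
Fair forward F* = (S − I)·e^(rT) = (317.69 − 6.1484)·e^0.044900 = 311.5416 × 1.045923 = 325.8485
Market ¥318.30 < fair 325.8485: forward underpriced → reverse cash-and-carry (short the stock, invest proceeds at r, pay the dividends, go long the forward).
Profit at T = |F_mkt − F*| = |318.30 − 325.8485| = ¥7.55 per share

¥7.55 per share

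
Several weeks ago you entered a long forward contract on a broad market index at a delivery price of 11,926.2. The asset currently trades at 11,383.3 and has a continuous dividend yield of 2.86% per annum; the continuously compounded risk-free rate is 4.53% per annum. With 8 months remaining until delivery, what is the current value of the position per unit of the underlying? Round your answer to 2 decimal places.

Current fair forward for the remaining 8 months: F = S·e^((r − q)·T), (r − q) = 0.0453 − 0.0286 = 0.0167
F = 11383.3 · e^(0.0167 × 8/12) = 11383.3 × 1.01119554 = 11510.7422
Value of long forward = (F − K)·e^(−rT) = (11510.7422 − 11926.2) · e^(−0.0453·8/12)
= -415.4578 × 0.97025146 = -403.10

-403.10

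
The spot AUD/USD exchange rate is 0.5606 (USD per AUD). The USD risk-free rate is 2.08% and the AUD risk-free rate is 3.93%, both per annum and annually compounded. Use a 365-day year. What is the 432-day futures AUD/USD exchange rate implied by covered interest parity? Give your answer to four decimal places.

0.5488

By covered interest parity, F = S · (1+r_USD)^T / (1+r_AUD)^T
= 0.5606 × 1.024665 / 1.046680 = 0.5606 × 0.978967
F = 0.5488 USD per AUD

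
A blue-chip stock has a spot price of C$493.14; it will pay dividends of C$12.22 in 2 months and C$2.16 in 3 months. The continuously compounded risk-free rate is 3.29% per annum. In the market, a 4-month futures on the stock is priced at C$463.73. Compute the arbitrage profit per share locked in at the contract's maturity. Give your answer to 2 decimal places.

PV(dividends) I = 12.22·e^(−0.0329·2/12) + 2.16·e^(−0.0329·3/12) = 14.2955
Fair futures F* = (S − I)·e^(rT) = (493.14 − 14.2955)·e^0.010967 = 478.8445 × 1.011027 = 484.1247
Market C$463.73 < fair 484.1247: forward underpriced → reverse cash-and-carry (short the stock, invest proceeds at r, pay the dividends, go long the forward).
Profit at T = |F_mkt − F*| = |463.73 − 484.1247| = C$20.39 per share

C$20.39 per share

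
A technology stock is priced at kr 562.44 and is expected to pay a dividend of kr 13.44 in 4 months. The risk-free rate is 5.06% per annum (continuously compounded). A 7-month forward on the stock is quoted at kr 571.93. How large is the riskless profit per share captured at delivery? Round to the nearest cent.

PV(dividends) I = 13.44·e^(−0.0506·4/12) = 13.2152
Fair forward F* = (S − I)·e^(rT) = (562.44 − 13.2152)·e^0.029517 = 549.2248 × 1.029957 = 565.6779
Market kr 571.93 > fair 565.6779: forward overpriced → cash-and-carry (borrow at r, buy the stock and collect the dividends, short the forward).
Profit at T = |F_mkt − F*| = |571.93 − 565.6779| = kr 6.25 per share

kr 6.25 per share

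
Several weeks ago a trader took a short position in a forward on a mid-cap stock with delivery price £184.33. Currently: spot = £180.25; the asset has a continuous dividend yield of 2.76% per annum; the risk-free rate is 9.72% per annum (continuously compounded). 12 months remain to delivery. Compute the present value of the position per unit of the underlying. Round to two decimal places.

-£8.09

Current fair forward for the remaining 12 months: F = S·e^((r − q)·T), (r − q) = 0.0972 − 0.0276 = 0.0696
F = 180.25 · e^(0.0696 × 12/12) = 180.25 × 1.072079 = 193.2422
Value of long forward = (F − K)·e^(−rT) = (193.2422 − 184.33) · e^(−0.0972·12/12)
= 8.9122 × 0.907375 = 8.09
Short position value = −(long value) = -£8.09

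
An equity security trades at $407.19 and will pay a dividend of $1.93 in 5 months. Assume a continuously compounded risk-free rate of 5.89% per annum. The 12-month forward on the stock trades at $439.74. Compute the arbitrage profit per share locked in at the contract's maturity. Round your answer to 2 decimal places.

PV(dividends) I = 1.93·e^(−0.0589·5/12) = 1.8832
Fair forward F* = (S − I)·e^(rT) = (407.19 − 1.8832)·e^0.058900 = 405.3068 × 1.060669 = 429.8964
Market $439.74 > fair 429.8964: forward overpriced → cash-and-carry (borrow at r, buy the stock and collect the dividends, short the forward).
Profit at T = |F_mkt − F*| = |439.74 − 429.8964| = $9.84 per share

$9.84 per share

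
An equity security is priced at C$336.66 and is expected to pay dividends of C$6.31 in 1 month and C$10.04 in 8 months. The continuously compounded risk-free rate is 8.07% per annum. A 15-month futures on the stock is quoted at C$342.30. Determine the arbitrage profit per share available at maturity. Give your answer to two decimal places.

C$12.64 per share

PV(dividends) I = 6.31·e^(−0.0807·1/12) + 10.04·e^(−0.0807·8/12) = 15.7818
Fair futures F* = (S − I)·e^(rT) = (336.66 − 15.7818)·e^0.100875 = 320.8782 × 1.106138 = 354.9356
Market C$342.30 < fair 354.9356: forward underpriced → reverse cash-and-carry (short the stock, invest proceeds at r, pay the dividends, go long the forward).
Profit at T = |F_mkt − F*| = |342.30 − 354.9356| = C$12.64 per share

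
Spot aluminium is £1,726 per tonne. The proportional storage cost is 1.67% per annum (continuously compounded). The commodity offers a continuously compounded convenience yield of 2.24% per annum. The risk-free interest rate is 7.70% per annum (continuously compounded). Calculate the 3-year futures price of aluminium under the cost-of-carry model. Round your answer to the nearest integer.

Net carry = r + u − y = 0.0770 + 0.0167 − 0.0224 = 0.0713
F = S·e^((r+u−y)T) = 1726 · e^(0.0713 × 3) = 1726 · e^0.213900
= 1726 × 1.238499 = £2,138 per tonne

£2,138 per tonne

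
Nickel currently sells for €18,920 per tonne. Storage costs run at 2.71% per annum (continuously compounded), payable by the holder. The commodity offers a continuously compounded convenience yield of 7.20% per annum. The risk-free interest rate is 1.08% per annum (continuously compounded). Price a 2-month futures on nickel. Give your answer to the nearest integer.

€18,813 per tonne

Net carry = r + u − y = 0.0108 + 0.0271 − 0.0720 = -0.0341
F = S·e^((r+u−y)T) = 18920 · e^(-0.0341 × 2/12) = 18920 · e^-0.005683
= 18920 × 0.994333 = €18,813 per tonne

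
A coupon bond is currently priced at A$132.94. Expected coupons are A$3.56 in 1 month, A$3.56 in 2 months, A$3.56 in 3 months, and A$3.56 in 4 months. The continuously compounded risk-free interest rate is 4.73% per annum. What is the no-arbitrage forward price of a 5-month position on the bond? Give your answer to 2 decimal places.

PV(coupons) I = 3.56·e^(−0.0473·1/12) + 3.56·e^(−0.0473·2/12) + 3.56·e^(−0.0473·3/12) + 3.56·e^(−0.0473·4/12)
I = 3.5460 + 3.5320 + 3.5182 + 3.5043 = 14.1005
F = (S − I)·e^(rT) = (132.94 − 14.1005) · e^(0.0473·5/12)
= 118.8395 · e^0.019708 = 118.8395 × 1.019903 = A$121.20

A$121.20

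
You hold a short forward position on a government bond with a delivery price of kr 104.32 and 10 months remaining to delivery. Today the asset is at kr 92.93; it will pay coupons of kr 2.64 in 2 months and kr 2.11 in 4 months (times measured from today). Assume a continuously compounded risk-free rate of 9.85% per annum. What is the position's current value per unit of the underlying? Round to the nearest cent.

kr 7.81

PV(remaining coupons) I = 2.64·e^(−0.0985·2/12) + 2.11·e^(−0.0985·4/12) = 4.6389
Current forward F = (S − I)·e^(rT) = (92.93 − 4.6389)·e^(0.0985·10/12) = 88.2911 × 1.085546 = 95.8441
Value (long) = (F − K)·e^(−rT) = (95.8441 − 104.32) × 0.921195 = -7.8080
Short position value = −(long value) = kr 7.81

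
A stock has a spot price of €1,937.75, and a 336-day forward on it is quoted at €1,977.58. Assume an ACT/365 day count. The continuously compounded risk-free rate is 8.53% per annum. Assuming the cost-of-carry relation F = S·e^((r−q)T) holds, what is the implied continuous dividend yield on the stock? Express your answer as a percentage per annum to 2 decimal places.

6.32%

From F = S·e^((r−q)T): (r − q) = ln(F/S)/T
ln(1977.58/1937.75) = ln(1.020555) = 0.020347
(r − q) = 0.020347 / (336/365) = 0.022103
q = r − ln(F/S)/T = 0.0853 − 0.022103 = 0.063197
q = 6.32%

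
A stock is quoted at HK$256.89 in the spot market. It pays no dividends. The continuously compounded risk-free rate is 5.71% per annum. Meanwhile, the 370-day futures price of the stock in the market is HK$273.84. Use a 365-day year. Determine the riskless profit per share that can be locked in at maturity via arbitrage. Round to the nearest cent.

HK$1.64 per share

Fair futures: F* = S·e^(carry·T), with carry = r = 0.0571
F* = 256.89 · e^(0.0571 × 370/365) = 256.89 · e^0.057882 = 256.89 × 1.059590 = HK$272.1981
Market HK$273.84 > fair HK$272.1981: forward overpriced → cash-and-carry (buy spot, short the forward).
At maturity, profit = |F_mkt − F*| = |273.84 − 272.1981| = HK$1.64 per share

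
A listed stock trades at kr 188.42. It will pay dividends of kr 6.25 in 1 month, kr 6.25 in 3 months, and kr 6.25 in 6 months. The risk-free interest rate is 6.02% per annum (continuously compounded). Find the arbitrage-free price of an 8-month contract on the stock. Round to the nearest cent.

PV(dividends) I = 6.25·e^(−0.0602·1/12) + 6.25·e^(−0.0602·3/12) + 6.25·e^(−0.0602·6/12)
I = 6.2187 + 6.1566 + 6.0647 = 18.4400
F = (S − I)·e^(rT) = (188.42 − 18.4400) · e^(0.0602·8/12)
= 169.9800 · e^0.040133 = 169.9800 × 1.040949 = kr 176.94

kr 176.94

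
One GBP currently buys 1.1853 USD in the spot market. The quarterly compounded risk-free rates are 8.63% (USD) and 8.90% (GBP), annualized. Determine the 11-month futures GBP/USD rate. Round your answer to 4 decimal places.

By covered interest parity, F = S · (1+r_USD/4)^(4T) / (1+r_GBP/4)^(4T)
= 1.1853 × 1.081411 / 1.084034 = 1.1853 × 0.997580
F = 1.1824 USD per GBP

1.1824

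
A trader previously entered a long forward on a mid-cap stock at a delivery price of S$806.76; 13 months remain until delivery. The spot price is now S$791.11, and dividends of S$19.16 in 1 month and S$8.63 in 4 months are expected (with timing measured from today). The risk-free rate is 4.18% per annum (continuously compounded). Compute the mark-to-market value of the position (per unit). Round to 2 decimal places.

-S$7.54

PV(remaining dividends) I = 19.16·e^(−0.0418·1/12) + 8.63·e^(−0.0418·4/12) = 27.6040
Current forward F = (S − I)·e^(rT) = (791.11 − 27.6040)·e^(0.0418·13/12) = 763.5060 × 1.046324 = 798.8747
Value (long) = (F − K)·e^(−rT) = (798.8747 − 806.76) × 0.955727 = -7.5362
Value = -S$7.54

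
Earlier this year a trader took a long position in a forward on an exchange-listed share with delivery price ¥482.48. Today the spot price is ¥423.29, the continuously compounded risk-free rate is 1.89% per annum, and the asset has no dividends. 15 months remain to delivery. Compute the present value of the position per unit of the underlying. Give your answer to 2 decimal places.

-¥47.93

Current fair forward for the remaining 15 months: F = S·e^(r·T), r = 0.0189
F = 423.29 · e^(0.0189 × 15/12) = 423.29 × 1.023906 = 433.4092
Value of long forward = (F − K)·e^(−rT) = (433.4092 − 482.48) · e^(−0.0189·15/12)
= -49.0708 × 0.976652 = -47.93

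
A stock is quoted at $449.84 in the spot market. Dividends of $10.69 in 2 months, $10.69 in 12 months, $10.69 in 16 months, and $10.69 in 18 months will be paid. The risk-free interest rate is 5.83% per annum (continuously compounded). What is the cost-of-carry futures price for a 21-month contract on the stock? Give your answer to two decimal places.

$453.47

PV(dividends) I = 10.69·e^(−0.0583·2/12) + 10.69·e^(−0.0583·12/12) + 10.69·e^(−0.0583·16/12) + 10.69·e^(−0.0583·18/12)
I = 10.5866 + 10.0846 + 9.8905 + 9.7949 = 40.3566
F = (S − I)·e^(rT) = (449.84 − 40.3566) · e^(0.0583·21/12)
= 409.4834 · e^0.102025 = 409.4834 × 1.107411 = $453.47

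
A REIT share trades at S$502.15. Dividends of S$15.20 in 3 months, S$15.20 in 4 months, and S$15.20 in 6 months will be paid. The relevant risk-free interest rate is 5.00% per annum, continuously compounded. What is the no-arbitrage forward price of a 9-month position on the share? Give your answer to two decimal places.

PV(dividends) I = 15.20·e^(−0.0500·3/12) + 15.20·e^(−0.0500·4/12) + 15.20·e^(−0.0500·6/12)
I = 15.0112 + 14.9488 + 14.8247 = 44.7847
F = (S − I)·e^(rT) = (502.15 − 44.7847) · e^(0.0500·9/12)
= 457.3653 · e^0.037500 = 457.3653 × 1.038212 = S$474.84

S$474.84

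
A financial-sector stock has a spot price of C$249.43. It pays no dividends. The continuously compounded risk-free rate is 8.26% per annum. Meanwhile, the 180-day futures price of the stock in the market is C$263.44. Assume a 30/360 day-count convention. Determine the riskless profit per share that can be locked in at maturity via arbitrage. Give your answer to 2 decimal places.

C$3.49 per share

Fair futures: F* = S·e^(carry·T), with carry = r = 0.0826
F* = 249.43 · e^(0.0826 × 180/360) = 249.43 · e^0.041300 = 249.43 × 1.042165 = C$259.9472
Market C$263.44 > fair C$259.9472: forward overpriced → cash-and-carry (buy spot, short the forward).
At maturity, profit = |F_mkt − F*| = |263.44 − 259.9472| = C$3.49 per share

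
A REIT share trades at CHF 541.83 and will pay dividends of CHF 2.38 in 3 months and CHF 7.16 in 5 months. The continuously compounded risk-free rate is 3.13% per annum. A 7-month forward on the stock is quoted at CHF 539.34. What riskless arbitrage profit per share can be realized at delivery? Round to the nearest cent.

PV(dividends) I = 2.38·e^(−0.0313·3/12) + 7.16·e^(−0.0313·5/12) = 9.4287
Fair forward F* = (S − I)·e^(rT) = (541.83 − 9.4287)·e^0.018258 = 532.4013 × 1.018426 = 542.2113
Market CHF 539.34 < fair 542.2113: forward underpriced → reverse cash-and-carry (short the stock, invest proceeds at r, pay the dividends, go long the forward).
Profit at T = |F_mkt − F*| = |539.34 − 542.2113| = CHF 2.87 per share

CHF 2.87 per share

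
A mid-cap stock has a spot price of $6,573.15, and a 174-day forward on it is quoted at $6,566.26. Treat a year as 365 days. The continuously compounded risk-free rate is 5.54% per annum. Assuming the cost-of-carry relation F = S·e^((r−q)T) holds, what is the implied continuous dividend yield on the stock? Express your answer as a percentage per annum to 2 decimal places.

From F = S·e^((r−q)T): (r − q) = ln(F/S)/T
ln(6566.26/6573.15) = ln(0.998952) = -0.001049
(r − q) = -0.001049 / (174/365) = -0.002200
q = r − ln(F/S)/T = 0.0554 + 0.002200 = 0.057600
q = 5.76%

5.76%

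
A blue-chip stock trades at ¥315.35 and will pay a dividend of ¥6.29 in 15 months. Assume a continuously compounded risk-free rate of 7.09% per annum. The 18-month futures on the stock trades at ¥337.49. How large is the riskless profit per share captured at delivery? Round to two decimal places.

¥6.84 per share

PV(dividends) I = 6.29·e^(−0.0709·15/12) = 5.7565
Fair futures F* = (S − I)·e^(rT) = (315.35 − 5.7565)·e^0.106350 = 309.5935 × 1.112211 = 344.3333
Market ¥337.49 < fair 344.3333: forward underpriced → reverse cash-and-carry (short the stock, invest proceeds at r, pay the dividends, go long the forward).
Profit at T = |F_mkt − F*| = |337.49 − 344.3333| = ¥6.84 per share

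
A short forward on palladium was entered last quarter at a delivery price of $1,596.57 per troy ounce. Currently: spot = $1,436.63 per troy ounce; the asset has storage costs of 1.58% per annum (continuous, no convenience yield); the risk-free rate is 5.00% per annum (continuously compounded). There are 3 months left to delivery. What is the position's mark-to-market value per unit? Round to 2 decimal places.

$134.42 per troy ounce

Current fair forward for the remaining 3 months: F = S·e^((r + u)·T), (r + u) = 0.0500 + 0.0158 = 0.0658
F = 1436.63 · e^(0.0658 × 3/12) = 1436.63 × 1.01658605 = 1460.4580
Value of long forward = (F − K)·e^(−rT) = (1460.4580 − 1596.57) · e^(−0.0500·3/12)
= -136.1120 × 0.98757780 = -134.42
Short position value = −(long value) = $134.42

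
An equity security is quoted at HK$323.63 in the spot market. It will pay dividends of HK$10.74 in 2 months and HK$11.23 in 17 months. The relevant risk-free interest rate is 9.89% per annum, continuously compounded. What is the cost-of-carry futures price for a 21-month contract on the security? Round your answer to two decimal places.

PV(dividends) I = 10.74·e^(−0.0989·2/12) + 11.23·e^(−0.0989·17/12)
I = 10.5644 + 9.7618 = 20.3262
F = (S − I)·e^(rT) = (323.63 − 20.3262) · e^(0.0989·21/12)
= 303.3038 · e^0.173075 = 303.3038 × 1.188955 = HK$360.61

HK$360.61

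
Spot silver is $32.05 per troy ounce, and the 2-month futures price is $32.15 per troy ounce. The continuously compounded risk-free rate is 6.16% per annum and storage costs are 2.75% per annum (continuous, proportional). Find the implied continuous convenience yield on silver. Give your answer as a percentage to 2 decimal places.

7.04%

F = S·e^((r+u−y)T) ⇒ (r+u−y) = ln(F/S)/T
ln(32.15/32.05) = 0.003115; /T ⇒ 0.018690
y = r + u − ln(F/S)/T = 0.0616 + 0.0275 − 0.018690 = 0.070410
y = 7.04%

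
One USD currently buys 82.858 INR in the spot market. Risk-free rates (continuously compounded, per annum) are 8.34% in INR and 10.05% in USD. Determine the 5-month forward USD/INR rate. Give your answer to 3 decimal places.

F = S·e^((r_INR − r_USD)T) = 82.858 · e^((0.0834 − 0.1005) × 5/12)
= 82.858 · e^-0.007125 = 82.858 × 0.992900
F = 82.270 INR per USD

82.270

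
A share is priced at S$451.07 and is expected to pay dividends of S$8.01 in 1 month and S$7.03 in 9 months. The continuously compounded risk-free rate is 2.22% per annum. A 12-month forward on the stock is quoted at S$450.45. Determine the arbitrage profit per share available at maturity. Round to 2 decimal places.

S$4.50 per share

PV(dividends) I = 8.01·e^(−0.0222·1/12) + 7.03·e^(−0.0222·9/12) = 14.9091
Fair forward F* = (S − I)·e^(rT) = (451.07 − 14.9091)·e^0.022200 = 436.1609 × 1.022448 = 445.9518
Market S$450.45 > fair 445.9518: forward overpriced → cash-and-carry (borrow at r, buy the stock and collect the dividends, short the forward).
Profit at T = |F_mkt − F*| = |450.45 − 445.9518| = S$4.50 per share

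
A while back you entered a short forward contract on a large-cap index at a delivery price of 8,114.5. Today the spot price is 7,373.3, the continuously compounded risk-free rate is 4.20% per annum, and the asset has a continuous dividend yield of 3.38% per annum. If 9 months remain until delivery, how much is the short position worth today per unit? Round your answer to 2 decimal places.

674.14

Current fair forward for the remaining 9 months: F = S·e^((r − q)·T), (r − q) = 0.0420 − 0.0338 = 0.0082
F = 7373.3 · e^(0.0082 × 9/12) = 7373.3 × 1.00616895 = 7418.7855
Value of long forward = (F − K)·e^(−rT) = (7418.7855 − 8114.5) · e^(−0.0420·9/12)
= -695.7145 × 0.96899096 = -674.14
Short position value = −(long value) = 674.14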